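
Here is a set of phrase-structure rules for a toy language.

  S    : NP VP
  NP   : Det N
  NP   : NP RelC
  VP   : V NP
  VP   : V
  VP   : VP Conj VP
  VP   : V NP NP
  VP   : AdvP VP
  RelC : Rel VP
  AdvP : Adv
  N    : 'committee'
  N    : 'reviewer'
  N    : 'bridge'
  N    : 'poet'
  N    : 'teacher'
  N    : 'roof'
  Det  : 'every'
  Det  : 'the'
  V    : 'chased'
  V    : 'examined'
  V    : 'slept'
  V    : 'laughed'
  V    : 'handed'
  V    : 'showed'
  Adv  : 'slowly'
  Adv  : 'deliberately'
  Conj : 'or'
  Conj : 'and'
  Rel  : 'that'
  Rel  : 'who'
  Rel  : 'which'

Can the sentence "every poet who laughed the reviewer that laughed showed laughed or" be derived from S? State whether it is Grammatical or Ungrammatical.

Ungrammatical

For S → NP VP, every NP-prefix leaves a non-VP remainder: after 'every poet' the remainder is not a VP; after 'every poet who laughed' the remainder is not a VP; after 'every poet who laughed the reviewer' the remainder is not a VP (and 1 more).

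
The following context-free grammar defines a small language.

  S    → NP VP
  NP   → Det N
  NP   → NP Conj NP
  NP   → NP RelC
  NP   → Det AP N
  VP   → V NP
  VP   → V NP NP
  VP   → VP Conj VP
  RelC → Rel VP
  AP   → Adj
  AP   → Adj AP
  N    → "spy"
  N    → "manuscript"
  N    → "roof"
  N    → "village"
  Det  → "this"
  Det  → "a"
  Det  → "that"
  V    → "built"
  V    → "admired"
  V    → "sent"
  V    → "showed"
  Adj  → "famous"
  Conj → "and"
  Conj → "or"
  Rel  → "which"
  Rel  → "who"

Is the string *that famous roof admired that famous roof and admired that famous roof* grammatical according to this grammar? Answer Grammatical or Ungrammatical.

S
  NP
    Det: that
    AP
      Adj: famous
    N: roof
  VP
    VP
      V: admired
      NP
        Det: that
        AP
          Adj: famous
        N: roof
    Conj: and
    VP
      V: admired
      NP
        Det: that
        AP
          Adj: famous
        N: roof
Every word is introduced by a lexical rule and the phrasal rules combine the resulting categories into a single S.

Grammatical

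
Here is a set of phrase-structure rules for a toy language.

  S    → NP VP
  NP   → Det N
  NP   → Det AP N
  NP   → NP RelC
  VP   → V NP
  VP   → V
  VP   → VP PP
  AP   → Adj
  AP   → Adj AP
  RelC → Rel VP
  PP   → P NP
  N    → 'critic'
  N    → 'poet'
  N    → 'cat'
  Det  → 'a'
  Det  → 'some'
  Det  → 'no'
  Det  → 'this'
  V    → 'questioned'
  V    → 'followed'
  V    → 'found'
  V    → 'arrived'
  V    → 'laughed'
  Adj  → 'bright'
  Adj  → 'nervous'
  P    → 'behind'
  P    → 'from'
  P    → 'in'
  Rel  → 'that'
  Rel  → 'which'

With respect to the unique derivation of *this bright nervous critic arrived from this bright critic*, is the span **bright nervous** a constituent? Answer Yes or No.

[S [NP [Det this] [AP [Adj bright] [AP [Adj nervous]]] [N critic]] [VP [VP [V arrived]] [PP [P from] [NP [Det this] [AP [Adj bright]] [N critic]]]]]
The words 'bright nervous' are exhaustively dominated by a single AP node (built by AP → Adj AP), so they form a constituent.

Yes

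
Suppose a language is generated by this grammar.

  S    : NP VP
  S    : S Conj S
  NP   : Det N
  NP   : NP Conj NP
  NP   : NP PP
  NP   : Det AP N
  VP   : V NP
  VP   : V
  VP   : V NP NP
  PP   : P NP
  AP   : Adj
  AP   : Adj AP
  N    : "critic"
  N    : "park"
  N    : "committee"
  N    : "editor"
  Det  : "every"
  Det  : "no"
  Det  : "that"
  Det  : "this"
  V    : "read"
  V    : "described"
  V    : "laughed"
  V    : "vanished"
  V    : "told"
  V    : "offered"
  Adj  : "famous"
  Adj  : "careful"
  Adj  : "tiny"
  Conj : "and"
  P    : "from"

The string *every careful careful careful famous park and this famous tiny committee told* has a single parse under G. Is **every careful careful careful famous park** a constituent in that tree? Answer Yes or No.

[S [NP [NP [Det every] [AP [Adj careful] [AP [Adj careful] [AP [Adj careful] [AP [Adj famous]]]]] [N park]] [Conj and] [NP [Det this] [AP [Adj famous] [AP [Adj tiny]]] [N committee]]] [VP [V told]]]
The words 'every careful careful careful famous park' are exhaustively dominated by a single NP node (built by NP → Det AP N), so they form a constituent.

Yes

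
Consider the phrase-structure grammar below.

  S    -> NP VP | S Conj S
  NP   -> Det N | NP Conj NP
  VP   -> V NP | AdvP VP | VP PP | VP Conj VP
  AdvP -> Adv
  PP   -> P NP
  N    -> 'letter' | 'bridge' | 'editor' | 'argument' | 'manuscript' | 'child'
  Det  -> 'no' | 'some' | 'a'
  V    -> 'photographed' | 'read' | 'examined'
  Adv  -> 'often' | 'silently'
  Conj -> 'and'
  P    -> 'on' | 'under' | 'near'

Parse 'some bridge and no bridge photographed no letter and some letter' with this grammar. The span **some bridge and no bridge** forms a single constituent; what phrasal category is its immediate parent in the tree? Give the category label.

S
  NP
    NP
      Det: some
      N: bridge
    Conj: and
    NP
      Det: no
      N: bridge
  VP
    V: photographed
    NP
      NP
        Det: no
        N: letter
      Conj: and
      NP
        Det: some
        N: letter
The span 'some bridge and no bridge' is the NP node built by NP → NP Conj NP.
Its mother is the S built by S → NP VP.

S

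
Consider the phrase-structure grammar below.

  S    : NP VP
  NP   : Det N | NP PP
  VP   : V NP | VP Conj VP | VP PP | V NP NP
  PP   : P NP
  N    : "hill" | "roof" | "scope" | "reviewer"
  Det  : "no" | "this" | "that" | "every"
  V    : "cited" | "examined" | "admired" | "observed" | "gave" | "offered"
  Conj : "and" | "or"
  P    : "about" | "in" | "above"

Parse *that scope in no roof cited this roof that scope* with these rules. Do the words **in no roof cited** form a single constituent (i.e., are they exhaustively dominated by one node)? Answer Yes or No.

No

[S [NP [NP [Det that] [N scope]] [PP [P in] [NP [Det no] [N roof]]]] [VP [V cited] [NP [Det this] [N roof]] [NP [Det that] [N scope]]]]
The smallest constituent containing 'in no roof cited' is the S spanning 'that scope in no roof cited this roof that scope'; no single node in the tree dominates exactly the given words.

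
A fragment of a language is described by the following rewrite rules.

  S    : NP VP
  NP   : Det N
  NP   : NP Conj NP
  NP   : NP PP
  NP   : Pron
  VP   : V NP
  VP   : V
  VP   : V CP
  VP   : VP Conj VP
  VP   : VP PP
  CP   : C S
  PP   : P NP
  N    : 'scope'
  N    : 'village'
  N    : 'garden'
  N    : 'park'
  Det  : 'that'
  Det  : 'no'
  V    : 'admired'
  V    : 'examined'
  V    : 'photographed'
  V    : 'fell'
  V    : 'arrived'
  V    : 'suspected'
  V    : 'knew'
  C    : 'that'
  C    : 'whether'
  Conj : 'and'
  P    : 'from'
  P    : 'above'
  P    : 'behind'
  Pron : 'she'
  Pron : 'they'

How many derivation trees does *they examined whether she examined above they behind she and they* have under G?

7

Two of the 7 distinct bracketings:
[S [NP [Pron they]] [VP [V examined] [CP [C whether] [S [NP [Pron she]] [VP [VP [V examined]] [PP [P above] [NP [NP [NP [Pron they]] [PP [P behind] [NP [Pron she]]]] [Conj and] [NP [Pron they]]]]]]]]]
[S [NP [Pron they]] [VP [V examined] [CP [C whether] [S [NP [Pron she]] [VP [VP [V examined]] [PP [P above] [NP [NP [Pron they]] [PP [P behind] [NP [NP [Pron she]] [Conj and] [NP [Pron they]]]]]]]]]]]
The trees differ in how a recursive rule is bracketed over the same span.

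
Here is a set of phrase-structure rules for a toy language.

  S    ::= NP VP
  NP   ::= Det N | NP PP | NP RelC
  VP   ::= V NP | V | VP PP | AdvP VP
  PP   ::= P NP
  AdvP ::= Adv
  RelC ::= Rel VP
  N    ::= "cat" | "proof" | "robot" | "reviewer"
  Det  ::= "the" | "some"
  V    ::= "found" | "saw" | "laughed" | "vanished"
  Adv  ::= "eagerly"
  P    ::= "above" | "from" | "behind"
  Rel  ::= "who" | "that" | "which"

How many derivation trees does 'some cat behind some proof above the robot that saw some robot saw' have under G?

5

Two of the 5 distinct bracketings:
[S [NP [NP [Det some] [N cat]] [PP [P behind] [NP [NP [Det some] [N proof]] [PP [P above] [NP [NP [Det the] [N robot]] [RelC [Rel that] [VP [V saw] [NP [Det some] [N robot]]]]]]]]] [VP [V saw]]]
[S [NP [NP [Det some] [N cat]] [PP [P behind] [NP [NP [NP [Det some] [N proof]] [PP [P above] [NP [Det the] [N robot]]]] [RelC [Rel that] [VP [V saw] [NP [Det some] [N robot]]]]]]] [VP [V saw]]]
The trees differ in how a recursive rule is bracketed over the same span.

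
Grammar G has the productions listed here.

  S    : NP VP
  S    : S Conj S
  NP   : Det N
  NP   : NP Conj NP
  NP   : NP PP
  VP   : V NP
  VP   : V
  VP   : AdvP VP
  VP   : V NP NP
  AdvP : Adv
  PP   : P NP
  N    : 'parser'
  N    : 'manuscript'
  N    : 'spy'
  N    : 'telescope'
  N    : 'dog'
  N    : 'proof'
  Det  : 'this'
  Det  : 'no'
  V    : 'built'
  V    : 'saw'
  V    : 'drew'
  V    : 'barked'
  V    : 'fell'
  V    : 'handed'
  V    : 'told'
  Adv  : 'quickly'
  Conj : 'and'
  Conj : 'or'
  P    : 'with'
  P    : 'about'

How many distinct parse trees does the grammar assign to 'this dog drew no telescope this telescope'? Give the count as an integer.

1

[S [NP [Det this] [N dog]] [VP [V drew] [NP [Det no] [N telescope]] [NP [Det this] [N telescope]]]]
No rule offers an alternative attachment or grouping for any span, so this is the only derivation.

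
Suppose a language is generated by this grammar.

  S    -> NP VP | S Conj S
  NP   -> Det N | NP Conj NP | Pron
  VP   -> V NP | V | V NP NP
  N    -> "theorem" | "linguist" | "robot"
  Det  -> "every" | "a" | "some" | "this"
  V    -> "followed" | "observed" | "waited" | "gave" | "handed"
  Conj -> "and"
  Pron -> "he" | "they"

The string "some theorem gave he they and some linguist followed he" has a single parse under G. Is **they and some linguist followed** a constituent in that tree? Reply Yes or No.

No

[S [S [NP [Det some] [N theorem]] [VP [V gave] [NP [Pron he]] [NP [Pron they]]]] [Conj and] [S [NP [Det some] [N linguist]] [VP [V followed] [NP [Pron he]]]]]
The smallest constituent containing 'they and some linguist followed' is the S spanning 'some theorem gave he they and some linguist followed he'; no single node in the tree dominates exactly the given words.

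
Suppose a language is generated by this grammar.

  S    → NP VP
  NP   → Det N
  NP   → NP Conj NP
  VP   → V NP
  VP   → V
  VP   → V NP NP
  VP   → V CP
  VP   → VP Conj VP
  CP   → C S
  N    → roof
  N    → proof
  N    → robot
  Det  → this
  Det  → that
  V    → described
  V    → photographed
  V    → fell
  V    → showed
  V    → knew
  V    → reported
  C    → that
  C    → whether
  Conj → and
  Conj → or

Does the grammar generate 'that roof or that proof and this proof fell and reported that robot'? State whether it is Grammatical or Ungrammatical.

[S [NP [NP [Det that] [N roof]] [Conj or] [NP [NP [Det that] [N proof]] [Conj and] [NP [Det this] [N proof]]]] [VP [VP [V fell]] [Conj and] [VP [V reported] [NP [Det that] [N robot]]]]]
Every word is introduced by a lexical rule and the phrasal rules combine the resulting categories into a single S.

Grammatical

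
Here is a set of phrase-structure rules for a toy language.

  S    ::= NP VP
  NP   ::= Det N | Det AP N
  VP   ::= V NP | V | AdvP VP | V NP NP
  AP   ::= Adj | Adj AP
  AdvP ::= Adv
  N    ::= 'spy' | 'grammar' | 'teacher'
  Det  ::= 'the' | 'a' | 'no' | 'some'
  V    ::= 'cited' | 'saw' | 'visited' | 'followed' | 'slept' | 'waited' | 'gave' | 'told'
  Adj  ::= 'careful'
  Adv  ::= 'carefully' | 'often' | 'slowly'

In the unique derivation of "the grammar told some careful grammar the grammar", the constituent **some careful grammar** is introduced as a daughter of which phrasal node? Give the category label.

[S [NP [Det the] [N grammar]] [VP [V told] [NP [Det some] [AP [Adj careful]] [N grammar]] [NP [Det the] [N grammar]]]]
The span 'some careful grammar' is the NP node built by NP → Det AP N.
Its mother is the VP built by VP → V NP NP.

VP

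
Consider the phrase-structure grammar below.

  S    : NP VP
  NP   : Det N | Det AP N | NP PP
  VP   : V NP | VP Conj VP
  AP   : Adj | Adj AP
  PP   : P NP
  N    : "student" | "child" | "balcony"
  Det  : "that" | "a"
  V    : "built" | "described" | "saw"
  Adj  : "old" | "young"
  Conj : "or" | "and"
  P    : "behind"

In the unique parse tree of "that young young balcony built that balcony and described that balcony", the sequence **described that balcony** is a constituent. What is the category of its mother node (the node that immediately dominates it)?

VP

[S [NP [Det that] [AP [Adj young] [AP [Adj young]]] [N balcony]] [VP [VP [V built] [NP [Det that] [N balcony]]] [Conj and] [VP [V described] [NP [Det that] [N balcony]]]]]
The span 'described that balcony' is the VP node built by VP → V NP.
Its mother is the VP built by VP → VP Conj VP.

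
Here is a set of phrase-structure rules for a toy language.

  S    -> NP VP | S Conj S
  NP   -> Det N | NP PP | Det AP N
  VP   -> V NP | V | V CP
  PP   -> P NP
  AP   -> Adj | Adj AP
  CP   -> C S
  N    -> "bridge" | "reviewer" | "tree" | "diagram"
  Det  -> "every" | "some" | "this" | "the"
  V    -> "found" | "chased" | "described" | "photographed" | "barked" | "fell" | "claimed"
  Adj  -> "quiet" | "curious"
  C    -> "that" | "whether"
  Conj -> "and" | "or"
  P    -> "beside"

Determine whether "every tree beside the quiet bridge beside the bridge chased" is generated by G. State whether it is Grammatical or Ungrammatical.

Grammatical

S
  NP
    NP
      Det: every
      N: tree
    PP
      P: beside
      NP
        NP
          Det: the
          AP
            Adj: quiet
          N: bridge
        PP
          P: beside
          NP
            Det: the
            N: bridge
  VP
    V: chased
Every word is introduced by a lexical rule and the phrasal rules combine the resulting categories into a single S.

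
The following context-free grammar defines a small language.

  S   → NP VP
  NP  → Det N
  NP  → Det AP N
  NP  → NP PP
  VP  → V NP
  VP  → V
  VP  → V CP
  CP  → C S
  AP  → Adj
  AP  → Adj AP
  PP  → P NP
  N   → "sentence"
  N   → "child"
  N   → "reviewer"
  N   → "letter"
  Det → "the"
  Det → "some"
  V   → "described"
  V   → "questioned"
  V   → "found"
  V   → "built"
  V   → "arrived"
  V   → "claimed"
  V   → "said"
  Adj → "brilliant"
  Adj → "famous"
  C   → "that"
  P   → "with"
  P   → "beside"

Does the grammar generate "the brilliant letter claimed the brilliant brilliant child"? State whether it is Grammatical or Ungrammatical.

S
  NP
    Det: the
    AP
      Adj: brilliant
    N: letter
  VP
    V: claimed
    NP
      Det: the
      AP
        Adj: brilliant
        AP
          Adj: brilliant
      N: child
The bracketing above is licensed at every node by one of the given productions, with S at the root.

Grammatical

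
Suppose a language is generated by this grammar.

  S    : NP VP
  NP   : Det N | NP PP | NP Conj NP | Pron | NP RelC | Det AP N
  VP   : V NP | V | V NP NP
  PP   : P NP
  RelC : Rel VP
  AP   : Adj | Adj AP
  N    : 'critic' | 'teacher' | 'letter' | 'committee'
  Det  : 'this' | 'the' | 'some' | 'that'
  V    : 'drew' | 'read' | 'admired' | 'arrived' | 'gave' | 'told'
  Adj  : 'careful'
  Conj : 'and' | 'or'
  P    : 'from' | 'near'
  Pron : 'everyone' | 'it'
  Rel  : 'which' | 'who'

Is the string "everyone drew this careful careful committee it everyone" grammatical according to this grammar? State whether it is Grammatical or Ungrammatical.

For S → NP VP, the only prefix that parses as NP is 'everyone', but the remainder 'drew this careful careful committee it everyone' is not a VP under these rules.

Ungrammatical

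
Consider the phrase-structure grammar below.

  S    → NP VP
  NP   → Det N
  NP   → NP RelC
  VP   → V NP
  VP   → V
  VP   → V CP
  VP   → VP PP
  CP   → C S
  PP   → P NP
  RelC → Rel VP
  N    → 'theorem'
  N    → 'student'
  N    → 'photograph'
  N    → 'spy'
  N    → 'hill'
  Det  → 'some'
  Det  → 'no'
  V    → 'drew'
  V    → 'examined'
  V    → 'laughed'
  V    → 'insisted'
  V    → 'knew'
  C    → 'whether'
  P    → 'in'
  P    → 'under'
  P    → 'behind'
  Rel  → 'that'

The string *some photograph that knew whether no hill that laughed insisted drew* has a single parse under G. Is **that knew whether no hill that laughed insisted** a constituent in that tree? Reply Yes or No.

[S [NP [NP [Det some] [N photograph]] [RelC [Rel that] [VP [V knew] [CP [C whether] [S [NP [NP [Det no] [N hill]] [RelC [Rel that] [VP [V laughed]]]] [VP [V insisted]]]]]]] [VP [V drew]]]
The words 'that knew whether no hill that laughed insisted' are exhaustively dominated by a single RelC node (built by RelC → Rel VP), so they form a constituent.

Yes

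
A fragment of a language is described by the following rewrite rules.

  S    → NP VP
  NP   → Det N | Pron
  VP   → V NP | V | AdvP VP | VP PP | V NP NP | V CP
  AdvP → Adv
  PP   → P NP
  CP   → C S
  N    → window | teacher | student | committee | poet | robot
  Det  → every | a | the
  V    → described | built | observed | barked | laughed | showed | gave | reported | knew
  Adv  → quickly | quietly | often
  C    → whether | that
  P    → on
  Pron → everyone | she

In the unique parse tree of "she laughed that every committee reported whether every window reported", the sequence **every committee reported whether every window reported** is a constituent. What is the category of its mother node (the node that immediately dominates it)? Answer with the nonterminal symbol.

CP

S
  NP
    Pron: she
  VP
    V: laughed
    CP
      C: that
      S
        NP
          Det: every
          N: committee
        VP
          V: reported
          CP
            C: whether
            S
              NP
                Det: every
                N: window
              VP
                V: reported
The span 'every committee reported whether every window reported' is the S node built by S → NP VP.
Its mother is the CP built by CP → C S.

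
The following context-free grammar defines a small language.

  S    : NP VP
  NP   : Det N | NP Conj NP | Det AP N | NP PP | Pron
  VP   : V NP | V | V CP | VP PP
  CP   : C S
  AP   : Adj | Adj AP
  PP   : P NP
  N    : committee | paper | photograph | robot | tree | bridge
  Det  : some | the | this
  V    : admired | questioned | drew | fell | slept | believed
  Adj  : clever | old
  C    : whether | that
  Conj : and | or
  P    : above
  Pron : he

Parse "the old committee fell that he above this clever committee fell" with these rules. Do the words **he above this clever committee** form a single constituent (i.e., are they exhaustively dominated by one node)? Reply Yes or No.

Yes

[S [NP [Det the] [AP [Adj old]] [N committee]] [VP [V fell] [CP [C that] [S [NP [NP [Pron he]] [PP [P above] [NP [Det this] [AP [Adj clever]] [N committee]]]] [VP [V fell]]]]]]
The words 'he above this clever committee' are exhaustively dominated by a single NP node (built by NP → NP PP), so they form a constituent.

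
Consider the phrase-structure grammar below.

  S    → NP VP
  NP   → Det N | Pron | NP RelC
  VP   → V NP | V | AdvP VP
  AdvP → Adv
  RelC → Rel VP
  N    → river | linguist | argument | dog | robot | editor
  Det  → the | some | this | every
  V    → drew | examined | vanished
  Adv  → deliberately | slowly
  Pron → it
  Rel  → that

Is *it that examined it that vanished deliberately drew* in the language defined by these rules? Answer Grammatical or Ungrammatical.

[S [NP [NP [Pron it]] [RelC [Rel that] [VP [V examined] [NP [NP [Pron it]] [RelC [Rel that] [VP [V vanished]]]]]]] [VP [AdvP [Adv deliberately]] [VP [V drew]]]]
The bracketing above is licensed at every node by one of the given productions, with S at the root.

Grammatical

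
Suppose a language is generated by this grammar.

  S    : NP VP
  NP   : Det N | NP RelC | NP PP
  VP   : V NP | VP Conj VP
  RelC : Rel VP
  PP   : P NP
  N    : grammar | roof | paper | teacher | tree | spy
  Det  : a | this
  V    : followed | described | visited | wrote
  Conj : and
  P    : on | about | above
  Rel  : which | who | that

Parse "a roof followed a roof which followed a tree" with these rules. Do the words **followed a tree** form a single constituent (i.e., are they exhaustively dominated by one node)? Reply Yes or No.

[S [NP [Det a] [N roof]] [VP [V followed] [NP [NP [Det a] [N roof]] [RelC [Rel which] [VP [V followed] [NP [Det a] [N tree]]]]]]]
The words 'followed a tree' are exhaustively dominated by a single VP node (built by VP → V NP), so they form a constituent.

Yes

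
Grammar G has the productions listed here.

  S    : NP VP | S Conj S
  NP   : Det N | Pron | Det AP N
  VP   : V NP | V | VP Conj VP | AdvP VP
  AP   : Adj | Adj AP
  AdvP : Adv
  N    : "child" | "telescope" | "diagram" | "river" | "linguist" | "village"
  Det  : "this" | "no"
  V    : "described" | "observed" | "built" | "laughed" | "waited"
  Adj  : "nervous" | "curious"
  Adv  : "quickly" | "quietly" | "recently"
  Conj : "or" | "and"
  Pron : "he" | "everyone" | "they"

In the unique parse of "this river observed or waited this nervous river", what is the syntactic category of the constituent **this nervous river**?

NP

[S [NP [Det this] [N river]] [VP [VP [V observed]] [Conj or] [VP [V waited] [NP [Det this] [AP [Adj nervous]] [N river]]]]]
The span 'this nervous river' is the NP node built by NP → Det AP N.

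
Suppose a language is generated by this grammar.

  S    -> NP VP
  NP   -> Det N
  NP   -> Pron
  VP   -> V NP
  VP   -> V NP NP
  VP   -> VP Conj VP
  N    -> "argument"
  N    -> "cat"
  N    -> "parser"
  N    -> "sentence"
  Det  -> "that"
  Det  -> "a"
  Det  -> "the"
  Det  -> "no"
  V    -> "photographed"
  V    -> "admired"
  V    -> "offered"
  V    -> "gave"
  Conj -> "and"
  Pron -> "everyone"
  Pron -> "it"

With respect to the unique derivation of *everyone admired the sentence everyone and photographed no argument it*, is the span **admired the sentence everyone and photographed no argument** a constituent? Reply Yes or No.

[S [NP [Pron everyone]] [VP [VP [V admired] [NP [Det the] [N sentence]] [NP [Pron everyone]]] [Conj and] [VP [V photographed] [NP [Det no] [N argument]] [NP [Pron it]]]]]
The smallest constituent containing 'admired the sentence everyone and photographed no argument' is the VP spanning 'admired the sentence everyone and photographed no argument it'; no single node in the tree dominates exactly the given words.

No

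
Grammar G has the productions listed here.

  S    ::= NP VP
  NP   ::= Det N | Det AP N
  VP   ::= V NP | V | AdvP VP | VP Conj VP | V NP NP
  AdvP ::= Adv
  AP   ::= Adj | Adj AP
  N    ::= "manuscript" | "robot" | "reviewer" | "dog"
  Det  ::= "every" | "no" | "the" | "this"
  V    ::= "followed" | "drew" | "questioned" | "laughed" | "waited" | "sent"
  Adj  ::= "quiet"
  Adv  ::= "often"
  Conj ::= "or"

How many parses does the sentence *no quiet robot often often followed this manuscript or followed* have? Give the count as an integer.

Two of the 3 distinct bracketings:
[S [NP [Det no] [AP [Adj quiet]] [N robot]] [VP [AdvP [Adv often]] [VP [AdvP [Adv often]] [VP [VP [V followed] [NP [Det this] [N manuscript]]] [Conj or] [VP [V followed]]]]]]
[S [NP [Det no] [AP [Adj quiet]] [N robot]] [VP [AdvP [Adv often]] [VP [VP [AdvP [Adv often]] [VP [V followed] [NP [Det this] [N manuscript]]]] [Conj or] [VP [V followed]]]]]
The trees differ in how a recursive rule is bracketed over the same span.

3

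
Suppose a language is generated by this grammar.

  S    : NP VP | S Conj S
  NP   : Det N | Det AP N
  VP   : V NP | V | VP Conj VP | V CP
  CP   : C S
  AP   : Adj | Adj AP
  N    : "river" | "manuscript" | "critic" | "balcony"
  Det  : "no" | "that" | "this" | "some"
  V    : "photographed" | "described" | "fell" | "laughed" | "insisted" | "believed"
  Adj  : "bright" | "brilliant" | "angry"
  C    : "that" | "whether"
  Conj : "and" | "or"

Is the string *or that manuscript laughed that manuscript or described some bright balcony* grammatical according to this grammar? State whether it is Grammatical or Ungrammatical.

Ungrammatical

For S → NP VP, no prefix of the string parses as an NP. The alternative S rule S → S Conj S likewise has no satisfying split.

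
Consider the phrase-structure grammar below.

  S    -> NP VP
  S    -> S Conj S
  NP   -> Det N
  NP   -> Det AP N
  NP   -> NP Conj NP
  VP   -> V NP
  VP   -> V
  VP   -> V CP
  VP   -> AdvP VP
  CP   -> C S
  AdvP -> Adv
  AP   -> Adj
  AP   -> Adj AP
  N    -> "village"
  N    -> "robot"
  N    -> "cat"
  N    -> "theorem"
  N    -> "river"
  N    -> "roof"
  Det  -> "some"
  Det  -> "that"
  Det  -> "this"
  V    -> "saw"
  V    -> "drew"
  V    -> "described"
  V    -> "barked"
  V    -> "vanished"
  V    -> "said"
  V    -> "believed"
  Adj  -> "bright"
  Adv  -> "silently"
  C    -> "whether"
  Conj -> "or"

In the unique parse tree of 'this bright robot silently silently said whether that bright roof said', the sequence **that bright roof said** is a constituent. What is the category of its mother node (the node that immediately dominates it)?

CP

[S [NP [Det this] [AP [Adj bright]] [N robot]] [VP [AdvP [Adv silently]] [VP [AdvP [Adv silently]] [VP [V said] [CP [C whether] [S [NP [Det that] [AP [Adj bright]] [N roof]] [VP [V said]]]]]]]]
The span 'that bright roof said' is the S node built by S → NP VP.
Its mother is the CP built by CP → C S.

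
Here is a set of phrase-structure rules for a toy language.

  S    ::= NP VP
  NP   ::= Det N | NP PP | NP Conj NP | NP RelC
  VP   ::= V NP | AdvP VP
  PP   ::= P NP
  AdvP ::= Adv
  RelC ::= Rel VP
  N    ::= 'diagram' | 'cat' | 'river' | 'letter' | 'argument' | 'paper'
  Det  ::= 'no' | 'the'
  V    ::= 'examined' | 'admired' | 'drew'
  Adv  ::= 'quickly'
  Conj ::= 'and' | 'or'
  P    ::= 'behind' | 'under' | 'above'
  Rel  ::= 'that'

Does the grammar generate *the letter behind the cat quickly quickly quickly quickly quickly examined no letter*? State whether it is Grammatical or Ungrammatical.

Grammatical

[S [NP [NP [Det the] [N letter]] [PP [P behind] [NP [Det the] [N cat]]]] [VP [AdvP [Adv quickly]] [VP [AdvP [Adv quickly]] [VP [AdvP [Adv quickly]] [VP [AdvP [Adv quickly]] [VP [AdvP [Adv quickly]] [VP [V examined] [NP [Det no] [N letter]]]]]]]]]
Every word is introduced by a lexical rule and the phrasal rules combine the resulting categories into a single S.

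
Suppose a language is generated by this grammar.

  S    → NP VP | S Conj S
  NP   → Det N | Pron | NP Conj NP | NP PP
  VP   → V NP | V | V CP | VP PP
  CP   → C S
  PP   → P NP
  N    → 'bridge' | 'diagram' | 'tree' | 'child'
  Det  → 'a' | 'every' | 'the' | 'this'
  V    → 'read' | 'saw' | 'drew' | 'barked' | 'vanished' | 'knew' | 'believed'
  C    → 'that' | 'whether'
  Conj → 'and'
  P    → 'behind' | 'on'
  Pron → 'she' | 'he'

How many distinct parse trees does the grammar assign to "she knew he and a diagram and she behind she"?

7

Two of the 7 distinct bracketings:
[S [NP [Pron she]] [VP [V knew] [NP [NP [Pron he]] [Conj and] [NP [NP [Det a] [N diagram]] [Conj and] [NP [NP [Pron she]] [PP [P behind] [NP [Pron she]]]]]]]]
[S [NP [Pron she]] [VP [V knew] [NP [NP [Pron he]] [Conj and] [NP [NP [NP [Det a] [N diagram]] [Conj and] [NP [Pron she]]] [PP [P behind] [NP [Pron she]]]]]]]
The trees differ in how a recursive rule is bracketed over the same span.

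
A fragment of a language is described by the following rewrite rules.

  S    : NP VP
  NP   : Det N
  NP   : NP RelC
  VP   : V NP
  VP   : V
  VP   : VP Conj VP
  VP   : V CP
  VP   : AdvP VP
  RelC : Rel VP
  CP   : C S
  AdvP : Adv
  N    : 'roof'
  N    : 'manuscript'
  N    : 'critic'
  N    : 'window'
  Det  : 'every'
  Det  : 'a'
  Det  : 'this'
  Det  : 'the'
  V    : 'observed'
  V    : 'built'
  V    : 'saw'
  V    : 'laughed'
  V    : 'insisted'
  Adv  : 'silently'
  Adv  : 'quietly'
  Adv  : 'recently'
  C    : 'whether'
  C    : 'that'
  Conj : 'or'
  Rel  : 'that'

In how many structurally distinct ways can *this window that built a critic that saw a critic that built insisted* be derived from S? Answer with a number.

Two of the 5 distinct bracketings:
[S [NP [NP [Det this] [N window]] [RelC [Rel that] [VP [V built] [NP [NP [Det a] [N critic]] [RelC [Rel that] [VP [V saw] [NP [NP [Det a] [N critic]] [RelC [Rel that] [VP [V built]]]]]]]]]] [VP [V insisted]]]
[S [NP [NP [Det this] [N window]] [RelC [Rel that] [VP [V built] [NP [NP [NP [Det a] [N critic]] [RelC [Rel that] [VP [V saw] [NP [Det a] [N critic]]]]] [RelC [Rel that] [VP [V built]]]]]]] [VP [V insisted]]]
The trees differ in how a recursive rule is bracketed over the same span.

5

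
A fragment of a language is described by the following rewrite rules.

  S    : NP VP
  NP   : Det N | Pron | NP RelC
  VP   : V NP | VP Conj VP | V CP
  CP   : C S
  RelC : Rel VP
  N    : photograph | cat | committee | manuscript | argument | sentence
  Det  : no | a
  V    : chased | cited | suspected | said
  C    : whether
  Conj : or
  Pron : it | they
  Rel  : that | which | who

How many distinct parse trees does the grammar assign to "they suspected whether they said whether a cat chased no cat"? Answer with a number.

1

[S [NP [Pron they]] [VP [V suspected] [CP [C whether] [S [NP [Pron they]] [VP [V said] [CP [C whether] [S [NP [Det a] [N cat]] [VP [V chased] [NP [Det no] [N cat]]]]]]]]]]
No rule offers an alternative attachment or grouping for any span, so this is the only derivation.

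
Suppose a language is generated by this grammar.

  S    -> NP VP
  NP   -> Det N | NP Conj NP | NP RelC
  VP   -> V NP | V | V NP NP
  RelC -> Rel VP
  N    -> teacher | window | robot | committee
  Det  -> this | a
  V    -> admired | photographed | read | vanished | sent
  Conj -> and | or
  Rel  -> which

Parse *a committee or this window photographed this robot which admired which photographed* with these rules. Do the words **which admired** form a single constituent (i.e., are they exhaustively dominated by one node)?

Yes

[S [NP [NP [Det a] [N committee]] [Conj or] [NP [Det this] [N window]]] [VP [V photographed] [NP [NP [NP [Det this] [N robot]] [RelC [Rel which] [VP [V admired]]]] [RelC [Rel which] [VP [V photographed]]]]]]
The words 'which admired' are exhaustively dominated by a single RelC node (built by RelC → Rel VP), so they form a constituent.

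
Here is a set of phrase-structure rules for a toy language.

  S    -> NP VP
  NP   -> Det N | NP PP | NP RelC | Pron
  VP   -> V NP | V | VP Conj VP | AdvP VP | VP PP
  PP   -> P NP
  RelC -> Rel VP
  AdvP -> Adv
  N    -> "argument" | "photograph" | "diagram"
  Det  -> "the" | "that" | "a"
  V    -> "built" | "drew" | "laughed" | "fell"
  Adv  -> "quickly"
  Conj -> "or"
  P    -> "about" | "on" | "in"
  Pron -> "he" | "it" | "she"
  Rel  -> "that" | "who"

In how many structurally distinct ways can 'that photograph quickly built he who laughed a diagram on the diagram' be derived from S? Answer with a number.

Two of the 5 distinct bracketings:
[S [NP [Det that] [N photograph]] [VP [AdvP [Adv quickly]] [VP [V built] [NP [NP [NP [Pron he]] [RelC [Rel who] [VP [V laughed] [NP [Det a] [N diagram]]]]] [PP [P on] [NP [Det the] [N diagram]]]]]]]
[S [NP [Det that] [N photograph]] [VP [AdvP [Adv quickly]] [VP [V built] [NP [NP [Pron he]] [RelC [Rel who] [VP [V laughed] [NP [NP [Det a] [N diagram]] [PP [P on] [NP [Det the] [N diagram]]]]]]]]]]
The trees differ in how a recursive rule is bracketed over the same span.

5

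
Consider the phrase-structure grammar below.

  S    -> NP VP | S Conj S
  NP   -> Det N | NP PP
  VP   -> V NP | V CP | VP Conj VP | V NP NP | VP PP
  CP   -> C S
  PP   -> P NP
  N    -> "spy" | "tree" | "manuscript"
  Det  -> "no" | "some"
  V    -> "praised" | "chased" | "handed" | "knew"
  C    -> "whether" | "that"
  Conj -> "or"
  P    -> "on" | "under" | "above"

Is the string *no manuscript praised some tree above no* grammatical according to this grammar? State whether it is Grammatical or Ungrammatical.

For S → NP VP, the only prefix that parses as NP is 'no manuscript', but the remainder 'praised some tree above no' is not a VP under these rules. The alternative S rule S → S Conj S likewise has no satisfying split.

Ungrammatical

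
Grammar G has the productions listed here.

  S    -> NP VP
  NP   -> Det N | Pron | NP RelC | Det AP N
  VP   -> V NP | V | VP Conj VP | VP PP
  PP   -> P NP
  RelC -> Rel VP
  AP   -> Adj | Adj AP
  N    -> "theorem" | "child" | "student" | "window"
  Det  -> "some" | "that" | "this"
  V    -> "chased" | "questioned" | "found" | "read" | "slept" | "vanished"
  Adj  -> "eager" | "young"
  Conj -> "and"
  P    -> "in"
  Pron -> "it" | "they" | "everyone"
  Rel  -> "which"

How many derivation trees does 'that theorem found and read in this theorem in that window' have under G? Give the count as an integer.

3

Two of the 3 distinct bracketings:
[S [NP [Det that] [N theorem]] [VP [VP [V found]] [Conj and] [VP [VP [VP [V read]] [PP [P in] [NP [Det this] [N theorem]]]] [PP [P in] [NP [Det that] [N window]]]]]]
[S [NP [Det that] [N theorem]] [VP [VP [VP [V found]] [Conj and] [VP [VP [V read]] [PP [P in] [NP [Det this] [N theorem]]]]] [PP [P in] [NP [Det that] [N window]]]]]
The trees differ in how a recursive rule is bracketed over the same span.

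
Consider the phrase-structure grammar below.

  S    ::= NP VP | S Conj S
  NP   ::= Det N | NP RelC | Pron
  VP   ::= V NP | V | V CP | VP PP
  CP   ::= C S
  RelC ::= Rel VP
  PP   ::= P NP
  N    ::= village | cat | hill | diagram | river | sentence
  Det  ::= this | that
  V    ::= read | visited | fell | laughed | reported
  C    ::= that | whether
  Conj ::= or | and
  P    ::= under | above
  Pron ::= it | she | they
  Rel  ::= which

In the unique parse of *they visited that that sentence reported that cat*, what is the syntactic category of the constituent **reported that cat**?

VP

S
  NP
    Pron: they
  VP
    V: visited
    CP
      C: that
      S
        NP
          Det: that
          N: sentence
        VP
          V: reported
          NP
            Det: that
            N: cat
The span 'reported that cat' is the VP node built by VP → V NP.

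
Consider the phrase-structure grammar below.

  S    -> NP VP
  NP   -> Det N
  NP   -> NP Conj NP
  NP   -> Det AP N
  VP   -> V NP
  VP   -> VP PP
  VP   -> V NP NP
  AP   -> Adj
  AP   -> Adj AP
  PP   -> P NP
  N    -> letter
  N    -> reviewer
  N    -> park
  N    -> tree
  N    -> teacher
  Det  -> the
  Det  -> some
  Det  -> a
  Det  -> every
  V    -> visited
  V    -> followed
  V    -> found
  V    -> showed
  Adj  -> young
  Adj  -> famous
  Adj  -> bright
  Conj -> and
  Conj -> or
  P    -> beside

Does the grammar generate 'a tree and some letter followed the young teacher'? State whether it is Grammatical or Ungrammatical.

[S [NP [NP [Det a] [N tree]] [Conj and] [NP [Det some] [N letter]]] [VP [V followed] [NP [Det the] [AP [Adj young]] [N teacher]]]]
Each bracket corresponds to one application of a listed rule, so the string is derivable from S.

Grammatical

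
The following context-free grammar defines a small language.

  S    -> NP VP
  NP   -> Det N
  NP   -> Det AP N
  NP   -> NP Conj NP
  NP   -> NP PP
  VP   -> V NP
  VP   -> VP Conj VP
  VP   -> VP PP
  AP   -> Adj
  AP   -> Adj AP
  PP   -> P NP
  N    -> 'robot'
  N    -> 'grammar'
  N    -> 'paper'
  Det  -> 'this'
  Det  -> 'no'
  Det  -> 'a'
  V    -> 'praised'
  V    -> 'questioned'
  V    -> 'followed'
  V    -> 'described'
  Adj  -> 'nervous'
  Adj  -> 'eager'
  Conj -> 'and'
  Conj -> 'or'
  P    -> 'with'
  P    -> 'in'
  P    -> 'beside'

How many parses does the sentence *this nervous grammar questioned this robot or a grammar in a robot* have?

3

Two of the 3 distinct bracketings:
[S [NP [Det this] [AP [Adj nervous]] [N grammar]] [VP [V questioned] [NP [NP [Det this] [N robot]] [Conj or] [NP [NP [Det a] [N grammar]] [PP [P in] [NP [Det a] [N robot]]]]]]]
[S [NP [Det this] [AP [Adj nervous]] [N grammar]] [VP [V questioned] [NP [NP [NP [Det this] [N robot]] [Conj or] [NP [Det a] [N grammar]]] [PP [P in] [NP [Det a] [N robot]]]]]]
The trees differ in how a recursive rule is bracketed over the same span.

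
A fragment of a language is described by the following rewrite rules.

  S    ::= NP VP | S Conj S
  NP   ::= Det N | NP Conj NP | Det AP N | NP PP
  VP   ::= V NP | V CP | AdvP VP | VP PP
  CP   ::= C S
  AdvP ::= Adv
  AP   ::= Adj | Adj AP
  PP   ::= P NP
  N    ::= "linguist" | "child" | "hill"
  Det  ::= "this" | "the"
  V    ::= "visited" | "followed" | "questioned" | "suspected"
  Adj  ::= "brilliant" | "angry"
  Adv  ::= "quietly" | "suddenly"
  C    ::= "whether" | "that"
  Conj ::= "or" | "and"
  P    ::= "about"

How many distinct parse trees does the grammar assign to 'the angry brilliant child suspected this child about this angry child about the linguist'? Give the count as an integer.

Two of the 5 distinct bracketings:
[S [NP [Det the] [AP [Adj angry] [AP [Adj brilliant]]] [N child]] [VP [V suspected] [NP [NP [Det this] [N child]] [PP [P about] [NP [NP [Det this] [AP [Adj angry]] [N child]] [PP [P about] [NP [Det the] [N linguist]]]]]]]]
[S [NP [Det the] [AP [Adj angry] [AP [Adj brilliant]]] [N child]] [VP [V suspected] [NP [NP [NP [Det this] [N child]] [PP [P about] [NP [Det this] [AP [Adj angry]] [N child]]]] [PP [P about] [NP [Det the] [N linguist]]]]]]
The trees differ in how a recursive rule is bracketed over the same span.

5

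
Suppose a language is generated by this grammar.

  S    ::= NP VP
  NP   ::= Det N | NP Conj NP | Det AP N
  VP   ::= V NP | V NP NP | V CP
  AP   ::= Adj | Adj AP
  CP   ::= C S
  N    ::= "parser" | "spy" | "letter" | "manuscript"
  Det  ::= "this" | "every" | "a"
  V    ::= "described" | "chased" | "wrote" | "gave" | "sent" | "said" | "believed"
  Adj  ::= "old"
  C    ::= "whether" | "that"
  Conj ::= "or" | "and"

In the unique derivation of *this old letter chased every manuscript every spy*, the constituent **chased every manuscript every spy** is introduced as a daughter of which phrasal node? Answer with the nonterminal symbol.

S
  NP
    Det: this
    AP
      Adj: old
    N: letter
  VP
    V: chased
    NP
      Det: every
      N: manuscript
    NP
      Det: every
      N: spy
The span 'chased every manuscript every spy' is the VP node built by VP → V NP NP.
Its mother is the S built by S → NP VP.

S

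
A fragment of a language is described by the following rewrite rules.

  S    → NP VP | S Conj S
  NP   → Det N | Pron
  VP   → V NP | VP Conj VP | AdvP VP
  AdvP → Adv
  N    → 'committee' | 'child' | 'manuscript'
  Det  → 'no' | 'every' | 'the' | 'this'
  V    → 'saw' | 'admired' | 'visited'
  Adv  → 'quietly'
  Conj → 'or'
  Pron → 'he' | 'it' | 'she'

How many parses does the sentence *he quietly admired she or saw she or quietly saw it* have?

Two of the 5 distinct bracketings:
[S [NP [Pron he]] [VP [VP [AdvP [Adv quietly]] [VP [V admired] [NP [Pron she]]]] [Conj or] [VP [VP [V saw] [NP [Pron she]]] [Conj or] [VP [AdvP [Adv quietly]] [VP [V saw] [NP [Pron it]]]]]]]
[S [NP [Pron he]] [VP [VP [VP [AdvP [Adv quietly]] [VP [V admired] [NP [Pron she]]]] [Conj or] [VP [V saw] [NP [Pron she]]]] [Conj or] [VP [AdvP [Adv quietly]] [VP [V saw] [NP [Pron it]]]]]]
The trees differ in how a recursive rule is bracketed over the same span.

5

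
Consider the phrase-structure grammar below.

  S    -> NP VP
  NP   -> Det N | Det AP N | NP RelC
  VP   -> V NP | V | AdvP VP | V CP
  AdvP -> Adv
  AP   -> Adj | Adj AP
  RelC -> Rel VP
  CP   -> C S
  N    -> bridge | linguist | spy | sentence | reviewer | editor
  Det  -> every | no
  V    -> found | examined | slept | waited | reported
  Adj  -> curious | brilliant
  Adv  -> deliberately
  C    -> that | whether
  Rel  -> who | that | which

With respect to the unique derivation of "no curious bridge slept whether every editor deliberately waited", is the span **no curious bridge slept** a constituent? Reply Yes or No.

No

[S [NP [Det no] [AP [Adj curious]] [N bridge]] [VP [V slept] [CP [C whether] [S [NP [Det every] [N editor]] [VP [AdvP [Adv deliberately]] [VP [V waited]]]]]]]
The smallest constituent containing 'no curious bridge slept' is the S spanning 'no curious bridge slept whether every editor deliberately waited'; no single node in the tree dominates exactly the given words.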